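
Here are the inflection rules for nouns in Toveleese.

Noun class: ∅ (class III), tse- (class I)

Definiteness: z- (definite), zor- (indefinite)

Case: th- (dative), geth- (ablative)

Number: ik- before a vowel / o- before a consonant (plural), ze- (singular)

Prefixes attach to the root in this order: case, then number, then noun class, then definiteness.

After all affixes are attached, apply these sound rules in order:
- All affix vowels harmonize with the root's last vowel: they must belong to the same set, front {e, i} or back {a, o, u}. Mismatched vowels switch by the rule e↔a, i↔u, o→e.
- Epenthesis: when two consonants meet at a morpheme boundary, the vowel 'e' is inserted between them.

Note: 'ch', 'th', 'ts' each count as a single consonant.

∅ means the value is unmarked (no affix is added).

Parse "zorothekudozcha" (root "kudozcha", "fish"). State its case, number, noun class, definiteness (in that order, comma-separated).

Segment: zor-o-th-kudozcha.
case: th- → dative.
number: ik/o- → plural.
noun class: ∅ → class III.
definiteness: zor- → indefinite.

dative, plural, class III, indefinite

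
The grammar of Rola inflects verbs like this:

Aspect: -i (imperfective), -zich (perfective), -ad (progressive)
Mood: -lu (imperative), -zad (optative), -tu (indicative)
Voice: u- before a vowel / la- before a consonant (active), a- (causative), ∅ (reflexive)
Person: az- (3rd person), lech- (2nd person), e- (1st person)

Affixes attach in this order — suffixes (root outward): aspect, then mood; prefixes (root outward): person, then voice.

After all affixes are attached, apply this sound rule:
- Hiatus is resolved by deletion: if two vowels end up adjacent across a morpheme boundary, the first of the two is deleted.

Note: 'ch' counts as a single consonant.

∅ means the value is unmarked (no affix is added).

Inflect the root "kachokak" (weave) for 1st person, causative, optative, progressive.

ekachokakadzad

Attach aspect progressive -ad → kachokakad.
Attach person 1st person e- → ekachokakad.
Attach voice causative a- → aekachokakad.
Attach mood optative -zad → aekachokakadzad.
Apply vowel deletion: aekachokakadzad → ekachokakadzad.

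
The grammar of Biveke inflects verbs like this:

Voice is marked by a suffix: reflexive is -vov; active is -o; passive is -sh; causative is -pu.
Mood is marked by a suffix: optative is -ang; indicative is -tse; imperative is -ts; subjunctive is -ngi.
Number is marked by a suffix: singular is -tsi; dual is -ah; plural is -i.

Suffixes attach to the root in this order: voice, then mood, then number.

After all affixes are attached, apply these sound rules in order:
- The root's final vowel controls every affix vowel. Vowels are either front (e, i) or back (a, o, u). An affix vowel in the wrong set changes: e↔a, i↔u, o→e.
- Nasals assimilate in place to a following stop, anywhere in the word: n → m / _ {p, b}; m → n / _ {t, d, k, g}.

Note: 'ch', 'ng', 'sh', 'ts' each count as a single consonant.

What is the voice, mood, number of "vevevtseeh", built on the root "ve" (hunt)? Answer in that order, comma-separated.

reflexive, indicative, dual

Segment: ve-vov-tse-ah.
voice: -vov → reflexive.
mood: -tse → indicative.
number: -ah → dual.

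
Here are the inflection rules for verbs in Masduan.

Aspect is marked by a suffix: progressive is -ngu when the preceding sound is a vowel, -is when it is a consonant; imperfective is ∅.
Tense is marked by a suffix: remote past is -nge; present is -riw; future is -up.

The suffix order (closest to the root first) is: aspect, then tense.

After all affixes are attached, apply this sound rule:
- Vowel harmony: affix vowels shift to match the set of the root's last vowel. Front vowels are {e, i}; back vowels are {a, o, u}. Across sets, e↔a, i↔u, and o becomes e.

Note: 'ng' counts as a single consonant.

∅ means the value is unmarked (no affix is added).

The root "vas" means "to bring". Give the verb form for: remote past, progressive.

Attach aspect progressive -is (after consonant 's') → vasis.
Attach tense remote past -nge → vasisnge.
Apply vowel harmony: vasisnge → vasusnga.

vasusnga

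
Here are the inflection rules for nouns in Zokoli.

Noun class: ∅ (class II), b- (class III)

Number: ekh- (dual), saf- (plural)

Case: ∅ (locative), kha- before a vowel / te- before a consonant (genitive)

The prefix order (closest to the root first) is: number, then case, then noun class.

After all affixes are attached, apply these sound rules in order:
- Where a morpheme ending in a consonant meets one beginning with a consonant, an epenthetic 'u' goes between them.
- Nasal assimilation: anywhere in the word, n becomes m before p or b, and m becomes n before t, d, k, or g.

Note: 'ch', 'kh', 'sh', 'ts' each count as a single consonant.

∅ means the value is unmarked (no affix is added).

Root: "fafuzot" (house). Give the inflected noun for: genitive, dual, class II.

khaekhufafuzot

Attach number dual ekh- → ekhfafuzot.
Attach case genitive kha- (before vowel 'e') → khaekhfafuzot.
noun class = class II: zero marking, form stays khaekhfafuzot.
Apply epenthesis: khaekhfafuzot → khaekhufafuzot.
Nasal assimilation: no change.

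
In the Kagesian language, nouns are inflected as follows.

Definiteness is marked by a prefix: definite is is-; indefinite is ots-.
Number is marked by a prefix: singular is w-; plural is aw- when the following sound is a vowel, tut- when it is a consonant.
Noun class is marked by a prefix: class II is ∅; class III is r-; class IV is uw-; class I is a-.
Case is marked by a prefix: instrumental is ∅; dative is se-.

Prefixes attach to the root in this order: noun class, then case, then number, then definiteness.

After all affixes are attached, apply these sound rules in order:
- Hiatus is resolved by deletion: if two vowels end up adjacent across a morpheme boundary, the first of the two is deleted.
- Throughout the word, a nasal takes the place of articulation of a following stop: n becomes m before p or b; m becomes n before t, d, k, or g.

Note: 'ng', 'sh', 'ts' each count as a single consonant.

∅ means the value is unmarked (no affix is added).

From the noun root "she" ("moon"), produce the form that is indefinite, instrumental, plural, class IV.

otsawuwshe

Attach noun class class IV uw- → uwshe.
case = instrumental: zero marking, form stays uwshe.
Attach number plural aw- (before vowel 'u') → awuwshe.
Attach definiteness indefinite ots- → otsawuwshe.
Vowel deletion: no change.
Nasal assimilation: no change.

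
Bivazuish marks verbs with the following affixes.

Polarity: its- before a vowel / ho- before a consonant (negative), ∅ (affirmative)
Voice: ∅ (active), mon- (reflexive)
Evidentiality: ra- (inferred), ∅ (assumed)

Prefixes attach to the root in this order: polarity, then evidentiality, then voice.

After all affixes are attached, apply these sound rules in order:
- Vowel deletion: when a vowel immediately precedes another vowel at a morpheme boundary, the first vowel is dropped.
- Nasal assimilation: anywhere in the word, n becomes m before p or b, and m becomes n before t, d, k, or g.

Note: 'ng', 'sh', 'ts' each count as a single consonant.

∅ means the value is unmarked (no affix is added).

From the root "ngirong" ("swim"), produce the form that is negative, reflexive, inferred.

monrahongirong

Attach polarity negative ho- (before consonant 'ng') → hongirong.
Attach evidentiality inferred ra- → rahongirong.
Attach voice reflexive mon- → monrahongirong.
Vowel deletion: no change.
Nasal assimilation: no change.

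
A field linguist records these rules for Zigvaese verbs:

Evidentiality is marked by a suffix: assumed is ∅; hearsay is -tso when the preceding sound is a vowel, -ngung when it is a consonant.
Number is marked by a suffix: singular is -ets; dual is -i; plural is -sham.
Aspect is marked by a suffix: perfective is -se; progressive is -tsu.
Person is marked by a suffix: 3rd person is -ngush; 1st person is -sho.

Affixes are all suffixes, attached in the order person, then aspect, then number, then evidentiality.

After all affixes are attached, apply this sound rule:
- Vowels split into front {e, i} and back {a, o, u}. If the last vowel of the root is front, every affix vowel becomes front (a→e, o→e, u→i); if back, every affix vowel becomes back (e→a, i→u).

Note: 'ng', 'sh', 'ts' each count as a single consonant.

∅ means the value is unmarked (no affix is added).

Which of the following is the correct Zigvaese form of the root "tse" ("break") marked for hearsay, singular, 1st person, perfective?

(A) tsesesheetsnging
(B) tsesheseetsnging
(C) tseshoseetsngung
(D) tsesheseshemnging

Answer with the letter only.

B

Attach person 1st person -sho → tsesho.
Attach aspect perfective -se → tseshose.
Attach number singular -ets → tseshoseets.
Attach evidentiality hearsay -ngung (after consonant 'ts') → tseshoseetsngung.
Apply vowel harmony: tseshoseetsngung → tsesheseetsnging.
So the correct form is tsesheseetsnging, option (B).
(C) tseshoseetsngung is wrong: it fails to apply the sound rule(s).
(A) tsesesheetsnging is wrong: it has the affixes in the wrong order.
(D) tsesheseshemnging is wrong: it uses plural instead of singular for number.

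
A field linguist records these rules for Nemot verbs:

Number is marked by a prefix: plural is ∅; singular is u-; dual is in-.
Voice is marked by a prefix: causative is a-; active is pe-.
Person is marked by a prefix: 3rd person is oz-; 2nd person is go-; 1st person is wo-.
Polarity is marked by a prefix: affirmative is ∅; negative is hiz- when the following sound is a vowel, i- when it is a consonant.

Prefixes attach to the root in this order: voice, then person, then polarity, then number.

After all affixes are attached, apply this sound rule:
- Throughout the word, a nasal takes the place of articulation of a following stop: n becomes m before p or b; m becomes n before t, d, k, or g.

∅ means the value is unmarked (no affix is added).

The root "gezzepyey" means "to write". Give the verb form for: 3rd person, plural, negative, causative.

hizozagezzepyey

Attach voice causative a- → agezzepyey.
Attach person 3rd person oz- → ozagezzepyey.
Attach polarity negative hiz- (before vowel 'o') → hizozagezzepyey.
number = plural: zero marking, form stays hizozagezzepyey.
Nasal assimilation: no change.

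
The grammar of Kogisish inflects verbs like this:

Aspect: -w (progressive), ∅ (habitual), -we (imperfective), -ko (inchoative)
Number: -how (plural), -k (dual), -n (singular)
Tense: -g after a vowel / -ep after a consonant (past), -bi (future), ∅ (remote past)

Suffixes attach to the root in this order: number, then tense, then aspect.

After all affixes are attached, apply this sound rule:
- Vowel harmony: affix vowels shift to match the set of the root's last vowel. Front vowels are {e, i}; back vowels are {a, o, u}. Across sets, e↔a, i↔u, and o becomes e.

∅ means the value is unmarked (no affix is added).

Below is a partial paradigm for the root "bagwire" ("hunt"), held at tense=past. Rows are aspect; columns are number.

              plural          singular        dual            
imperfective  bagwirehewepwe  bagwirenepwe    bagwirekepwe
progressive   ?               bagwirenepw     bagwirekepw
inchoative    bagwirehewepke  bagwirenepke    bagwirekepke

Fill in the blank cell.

bagwirehewepw

Attach number plural -how → bagwirehow.
Attach tense past -ep (after consonant 'w') → bagwirehowep.
Attach aspect progressive -w → bagwirehowepw.
Apply vowel harmony: bagwirehowepw → bagwirehewepw.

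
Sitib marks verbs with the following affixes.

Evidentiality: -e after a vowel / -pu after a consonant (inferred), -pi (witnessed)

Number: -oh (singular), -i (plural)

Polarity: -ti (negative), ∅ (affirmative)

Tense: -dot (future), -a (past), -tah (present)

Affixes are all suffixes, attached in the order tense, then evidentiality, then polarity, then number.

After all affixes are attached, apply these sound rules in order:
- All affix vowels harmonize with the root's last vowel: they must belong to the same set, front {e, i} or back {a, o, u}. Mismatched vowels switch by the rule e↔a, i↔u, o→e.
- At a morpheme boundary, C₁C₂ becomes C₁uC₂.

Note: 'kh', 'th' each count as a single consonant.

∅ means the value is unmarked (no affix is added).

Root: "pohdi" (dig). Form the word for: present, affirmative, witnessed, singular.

Attach tense present -tah → pohditah.
Attach evidentiality witnessed -pi → pohditahpi.
polarity = affirmative: zero marking, form stays pohditahpi.
Attach number singular -oh → pohditahpioh.
Apply vowel harmony: pohditahpioh → pohditehpieh.
Apply epenthesis: pohditehpieh → pohditehupieh.

pohditehupieh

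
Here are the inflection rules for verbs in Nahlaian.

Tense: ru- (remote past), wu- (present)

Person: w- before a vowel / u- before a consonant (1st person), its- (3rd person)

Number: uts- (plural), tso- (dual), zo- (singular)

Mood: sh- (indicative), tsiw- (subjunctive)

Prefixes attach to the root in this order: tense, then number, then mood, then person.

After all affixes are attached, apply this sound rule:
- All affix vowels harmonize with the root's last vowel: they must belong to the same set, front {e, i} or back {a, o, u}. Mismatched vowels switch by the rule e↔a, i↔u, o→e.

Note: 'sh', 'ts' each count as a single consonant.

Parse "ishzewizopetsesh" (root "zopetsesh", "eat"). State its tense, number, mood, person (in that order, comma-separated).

present, singular, indicative, 1st person

Segment: u-sh-zo-wu-zopetsesh.
tense: wu- → present.
number: zo- → singular.
mood: sh- → indicative.
person: w/u- → 1st person.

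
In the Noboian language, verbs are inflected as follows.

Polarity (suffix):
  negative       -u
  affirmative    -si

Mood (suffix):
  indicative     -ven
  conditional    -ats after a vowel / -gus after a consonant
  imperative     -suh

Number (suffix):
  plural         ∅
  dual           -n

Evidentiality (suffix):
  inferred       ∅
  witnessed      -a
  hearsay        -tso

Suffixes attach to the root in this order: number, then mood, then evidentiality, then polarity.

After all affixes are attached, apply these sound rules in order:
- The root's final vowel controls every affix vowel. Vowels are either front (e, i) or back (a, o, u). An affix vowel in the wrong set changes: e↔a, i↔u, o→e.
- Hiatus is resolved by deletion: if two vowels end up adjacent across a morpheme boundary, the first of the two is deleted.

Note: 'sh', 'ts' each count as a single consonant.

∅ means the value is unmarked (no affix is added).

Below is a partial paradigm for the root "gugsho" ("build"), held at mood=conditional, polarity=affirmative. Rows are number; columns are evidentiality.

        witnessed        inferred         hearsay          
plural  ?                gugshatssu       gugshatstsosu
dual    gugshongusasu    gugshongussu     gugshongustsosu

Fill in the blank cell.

number = plural: zero marking, form stays gugsho.
Attach mood conditional -ats (after vowel 'o') → gugshoats.
Attach evidentiality witnessed -a → gugshoatsa.
Attach polarity affirmative -si → gugshoatsasi.
Apply vowel harmony: gugshoatsasi → gugshoatsasu.
Apply vowel deletion: gugshoatsasu → gugshatsasu.

gugshatsasu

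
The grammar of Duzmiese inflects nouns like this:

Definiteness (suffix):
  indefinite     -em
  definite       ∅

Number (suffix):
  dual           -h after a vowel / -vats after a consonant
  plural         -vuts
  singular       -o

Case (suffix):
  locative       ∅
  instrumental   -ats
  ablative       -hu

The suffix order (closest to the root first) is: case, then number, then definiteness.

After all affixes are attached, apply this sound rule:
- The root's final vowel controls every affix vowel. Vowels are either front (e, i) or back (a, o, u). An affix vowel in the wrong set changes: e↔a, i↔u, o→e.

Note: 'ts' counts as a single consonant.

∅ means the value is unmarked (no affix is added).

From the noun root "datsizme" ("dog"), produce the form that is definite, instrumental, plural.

datsizmeetsvits

Attach case instrumental -ats → datsizmeats.
Attach number plural -vuts → datsizmeatsvuts.
definiteness = definite: zero marking, form stays datsizmeatsvuts.
Apply vowel harmony: datsizmeatsvuts → datsizmeetsvits.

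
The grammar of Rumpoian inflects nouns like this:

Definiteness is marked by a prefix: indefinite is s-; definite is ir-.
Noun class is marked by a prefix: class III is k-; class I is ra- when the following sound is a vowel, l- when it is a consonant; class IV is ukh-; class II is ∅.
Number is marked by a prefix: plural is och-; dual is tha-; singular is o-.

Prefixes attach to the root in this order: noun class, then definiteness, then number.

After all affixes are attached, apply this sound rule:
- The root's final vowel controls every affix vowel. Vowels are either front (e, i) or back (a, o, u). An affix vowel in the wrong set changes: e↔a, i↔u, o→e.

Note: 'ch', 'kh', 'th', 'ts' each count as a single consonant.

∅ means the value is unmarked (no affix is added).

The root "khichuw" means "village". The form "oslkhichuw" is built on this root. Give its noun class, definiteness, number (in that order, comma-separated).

class I, indefinite, singular

Segment: o-s-l-khichuw.
noun class: ra/l- → class I.
definiteness: s- → indefinite.
number: o- → singular.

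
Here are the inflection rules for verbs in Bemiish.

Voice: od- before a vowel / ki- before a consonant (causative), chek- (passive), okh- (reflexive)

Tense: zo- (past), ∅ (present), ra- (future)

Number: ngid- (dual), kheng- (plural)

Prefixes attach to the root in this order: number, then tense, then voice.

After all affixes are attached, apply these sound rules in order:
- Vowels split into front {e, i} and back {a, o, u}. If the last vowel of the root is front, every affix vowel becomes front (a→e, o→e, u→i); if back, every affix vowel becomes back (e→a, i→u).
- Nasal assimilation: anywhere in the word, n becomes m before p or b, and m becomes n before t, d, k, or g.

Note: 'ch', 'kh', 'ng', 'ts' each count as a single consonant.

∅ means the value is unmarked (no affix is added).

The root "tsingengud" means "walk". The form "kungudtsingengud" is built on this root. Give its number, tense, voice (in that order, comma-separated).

Segment: ki-ngid-tsingengud.
number: ngid- → dual.
tense: ∅ → present.
voice: od/ki- → causative.

dual, present, causative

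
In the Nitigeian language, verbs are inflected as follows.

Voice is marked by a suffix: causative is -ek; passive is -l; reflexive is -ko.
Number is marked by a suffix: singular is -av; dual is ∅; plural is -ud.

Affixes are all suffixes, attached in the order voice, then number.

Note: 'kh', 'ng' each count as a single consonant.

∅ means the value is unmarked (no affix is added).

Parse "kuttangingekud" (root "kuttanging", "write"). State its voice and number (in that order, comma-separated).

causative, plural

Segment: kuttanging-ek-ud.
voice: -ek → causative.
number: -ud → plural.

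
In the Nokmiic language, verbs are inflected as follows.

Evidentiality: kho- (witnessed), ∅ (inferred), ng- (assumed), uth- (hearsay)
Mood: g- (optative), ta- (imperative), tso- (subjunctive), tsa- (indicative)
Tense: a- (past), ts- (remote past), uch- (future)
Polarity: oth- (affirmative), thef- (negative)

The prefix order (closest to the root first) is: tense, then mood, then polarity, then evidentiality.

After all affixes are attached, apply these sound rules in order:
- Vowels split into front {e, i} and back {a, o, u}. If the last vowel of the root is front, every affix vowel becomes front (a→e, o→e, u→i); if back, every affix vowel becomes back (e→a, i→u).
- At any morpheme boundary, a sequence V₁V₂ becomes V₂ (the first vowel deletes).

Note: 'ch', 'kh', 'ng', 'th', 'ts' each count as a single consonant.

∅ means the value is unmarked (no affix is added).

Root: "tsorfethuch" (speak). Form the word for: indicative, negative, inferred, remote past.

thaftsatstsorfethuch

Attach tense remote past ts- → tstsorfethuch.
Attach mood indicative tsa- → tsatstsorfethuch.
Attach polarity negative thef- → theftsatstsorfethuch.
evidentiality = inferred: zero marking, form stays theftsatstsorfethuch.
Apply vowel harmony: theftsatstsorfethuch → thaftsatstsorfethuch.
Vowel deletion: no change.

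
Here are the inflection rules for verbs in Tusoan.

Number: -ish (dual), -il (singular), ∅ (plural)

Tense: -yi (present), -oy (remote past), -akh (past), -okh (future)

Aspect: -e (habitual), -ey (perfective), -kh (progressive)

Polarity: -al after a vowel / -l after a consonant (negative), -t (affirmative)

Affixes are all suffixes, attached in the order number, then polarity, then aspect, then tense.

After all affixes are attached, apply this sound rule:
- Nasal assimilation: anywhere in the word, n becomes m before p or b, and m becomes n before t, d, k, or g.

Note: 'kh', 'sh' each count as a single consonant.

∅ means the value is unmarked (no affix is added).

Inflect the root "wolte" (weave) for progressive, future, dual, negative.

Attach number dual -ish → wolteish.
Attach polarity negative -l (after consonant 'sh') → wolteishl.
Attach aspect progressive -kh → wolteishlkh.
Attach tense future -okh → wolteishlkhokh.
Nasal assimilation: no change.

wolteishlkhokh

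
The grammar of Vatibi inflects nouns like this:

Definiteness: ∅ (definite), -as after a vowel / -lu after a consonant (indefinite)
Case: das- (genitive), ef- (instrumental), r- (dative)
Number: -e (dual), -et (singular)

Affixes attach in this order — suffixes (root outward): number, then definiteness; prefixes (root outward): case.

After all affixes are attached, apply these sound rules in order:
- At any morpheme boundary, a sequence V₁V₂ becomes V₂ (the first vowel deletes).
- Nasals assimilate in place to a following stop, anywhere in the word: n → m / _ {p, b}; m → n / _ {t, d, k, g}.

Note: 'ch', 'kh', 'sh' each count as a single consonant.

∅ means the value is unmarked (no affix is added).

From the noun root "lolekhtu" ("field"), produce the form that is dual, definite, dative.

Attach number dual -e → lolekhtue.
Attach case dative r- → rlolekhtue.
definiteness = definite: zero marking, form stays rlolekhtue.
Apply vowel deletion: rlolekhtue → rlolekhte.
Nasal assimilation: no change.

rlolekhte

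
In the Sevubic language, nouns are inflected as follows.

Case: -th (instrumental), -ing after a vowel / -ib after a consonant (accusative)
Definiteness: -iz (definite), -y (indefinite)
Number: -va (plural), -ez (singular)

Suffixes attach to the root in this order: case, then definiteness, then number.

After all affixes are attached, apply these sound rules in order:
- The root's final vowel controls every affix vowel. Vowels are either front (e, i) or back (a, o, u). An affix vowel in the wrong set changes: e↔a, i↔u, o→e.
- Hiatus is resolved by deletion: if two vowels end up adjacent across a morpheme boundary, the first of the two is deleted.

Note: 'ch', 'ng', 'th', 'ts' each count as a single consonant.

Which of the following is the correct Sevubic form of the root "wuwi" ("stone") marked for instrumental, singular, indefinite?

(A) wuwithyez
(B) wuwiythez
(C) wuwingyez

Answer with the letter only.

A

Attach case instrumental -th → wuwith.
Attach definiteness indefinite -y → wuwithy.
Attach number singular -ez → wuwithyez.
Vowel harmony: no change.
Vowel deletion: no change.
So the correct form is wuwithyez, option (A).
(B) wuwiythez is wrong: it has the affixes in the wrong order.
(C) wuwingyez is wrong: it uses accusative instead of instrumental for case.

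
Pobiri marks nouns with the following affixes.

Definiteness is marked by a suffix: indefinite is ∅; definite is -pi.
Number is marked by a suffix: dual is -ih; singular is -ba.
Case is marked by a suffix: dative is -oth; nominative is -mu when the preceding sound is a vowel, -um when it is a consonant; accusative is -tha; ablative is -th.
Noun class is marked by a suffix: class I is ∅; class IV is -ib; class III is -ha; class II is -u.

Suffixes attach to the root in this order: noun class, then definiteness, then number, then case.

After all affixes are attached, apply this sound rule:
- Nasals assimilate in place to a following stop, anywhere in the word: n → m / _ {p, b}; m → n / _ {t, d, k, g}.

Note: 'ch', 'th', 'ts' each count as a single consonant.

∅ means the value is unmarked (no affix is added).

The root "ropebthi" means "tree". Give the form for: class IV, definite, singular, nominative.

Attach noun class class IV -ib → ropebthiib.
Attach definiteness definite -pi → ropebthiibpi.
Attach number singular -ba → ropebthiibpiba.
Attach case nominative -mu (after vowel 'a') → ropebthiibpibamu.
Nasal assimilation: no change.

ropebthiibpibamu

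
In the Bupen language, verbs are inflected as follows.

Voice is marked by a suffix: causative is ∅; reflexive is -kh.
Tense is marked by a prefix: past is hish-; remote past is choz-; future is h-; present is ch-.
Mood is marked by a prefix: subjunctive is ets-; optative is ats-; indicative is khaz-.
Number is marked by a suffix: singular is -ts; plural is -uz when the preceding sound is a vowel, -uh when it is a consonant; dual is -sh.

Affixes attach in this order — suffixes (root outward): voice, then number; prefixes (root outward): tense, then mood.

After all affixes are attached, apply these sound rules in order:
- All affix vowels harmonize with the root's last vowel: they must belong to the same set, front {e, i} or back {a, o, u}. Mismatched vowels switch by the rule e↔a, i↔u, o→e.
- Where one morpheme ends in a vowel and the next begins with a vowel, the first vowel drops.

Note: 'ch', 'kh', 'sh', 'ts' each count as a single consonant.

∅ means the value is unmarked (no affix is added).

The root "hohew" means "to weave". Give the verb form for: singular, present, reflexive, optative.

etschhohewkhts

Attach tense present ch- → chhohew.
Attach voice reflexive -kh → chhohewkh.
Attach number singular -ts → chhohewkhts.
Attach mood optative ats- → atschhohewkhts.
Apply vowel harmony: atschhohewkhts → etschhohewkhts.
Vowel deletion: no change.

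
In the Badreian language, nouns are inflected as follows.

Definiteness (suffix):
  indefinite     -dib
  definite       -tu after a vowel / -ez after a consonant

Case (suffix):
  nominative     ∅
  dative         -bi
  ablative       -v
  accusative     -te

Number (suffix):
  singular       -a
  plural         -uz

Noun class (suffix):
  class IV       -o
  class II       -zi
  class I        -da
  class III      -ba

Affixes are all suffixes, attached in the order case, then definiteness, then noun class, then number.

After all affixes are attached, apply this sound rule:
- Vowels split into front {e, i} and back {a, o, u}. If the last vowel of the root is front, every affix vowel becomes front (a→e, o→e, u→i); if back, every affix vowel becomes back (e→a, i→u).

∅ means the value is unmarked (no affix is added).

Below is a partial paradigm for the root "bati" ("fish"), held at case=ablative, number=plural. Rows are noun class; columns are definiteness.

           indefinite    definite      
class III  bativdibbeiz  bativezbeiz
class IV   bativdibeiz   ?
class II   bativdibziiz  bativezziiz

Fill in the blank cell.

Attach case ablative -v → bativ.
Attach definiteness definite -ez (after consonant 'v') → bativez.
Attach noun class class IV -o → bativezo.
Attach number plural -uz → bativezouz.
Apply vowel harmony: bativezouz → bativezeiz.

bativezeiz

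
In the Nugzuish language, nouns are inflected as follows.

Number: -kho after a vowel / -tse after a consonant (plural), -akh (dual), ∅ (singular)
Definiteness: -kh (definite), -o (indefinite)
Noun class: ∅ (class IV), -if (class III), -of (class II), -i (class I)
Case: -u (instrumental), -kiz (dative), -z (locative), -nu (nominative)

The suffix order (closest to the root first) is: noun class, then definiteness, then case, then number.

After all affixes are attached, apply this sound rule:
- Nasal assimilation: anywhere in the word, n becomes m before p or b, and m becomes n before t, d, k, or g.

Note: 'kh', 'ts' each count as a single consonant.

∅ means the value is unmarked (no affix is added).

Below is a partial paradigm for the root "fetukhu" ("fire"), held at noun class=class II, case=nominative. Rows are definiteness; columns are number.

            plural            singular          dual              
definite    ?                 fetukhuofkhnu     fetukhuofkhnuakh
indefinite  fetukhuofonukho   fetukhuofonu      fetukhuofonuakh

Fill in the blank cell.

fetukhuofkhnukho

Attach noun class class II -of → fetukhuof.
Attach definiteness definite -kh → fetukhuofkh.
Attach case nominative -nu → fetukhuofkhnu.
Attach number plural -kho (after vowel 'u') → fetukhuofkhnukho.
Nasal assimilation: no change.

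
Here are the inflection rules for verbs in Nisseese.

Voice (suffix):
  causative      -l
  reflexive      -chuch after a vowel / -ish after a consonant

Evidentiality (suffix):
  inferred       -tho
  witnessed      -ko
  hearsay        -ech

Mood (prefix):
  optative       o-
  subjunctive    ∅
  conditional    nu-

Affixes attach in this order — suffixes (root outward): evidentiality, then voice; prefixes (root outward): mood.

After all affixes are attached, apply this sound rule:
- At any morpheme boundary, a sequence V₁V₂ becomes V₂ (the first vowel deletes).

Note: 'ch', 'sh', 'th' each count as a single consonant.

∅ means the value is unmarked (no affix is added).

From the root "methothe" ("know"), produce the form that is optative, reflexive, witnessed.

Attach evidentiality witnessed -ko → methotheko.
Attach mood optative o- → omethotheko.
Attach voice reflexive -chuch (after vowel 'o') → omethothekochuch.
Vowel deletion: no change.

omethothekochuch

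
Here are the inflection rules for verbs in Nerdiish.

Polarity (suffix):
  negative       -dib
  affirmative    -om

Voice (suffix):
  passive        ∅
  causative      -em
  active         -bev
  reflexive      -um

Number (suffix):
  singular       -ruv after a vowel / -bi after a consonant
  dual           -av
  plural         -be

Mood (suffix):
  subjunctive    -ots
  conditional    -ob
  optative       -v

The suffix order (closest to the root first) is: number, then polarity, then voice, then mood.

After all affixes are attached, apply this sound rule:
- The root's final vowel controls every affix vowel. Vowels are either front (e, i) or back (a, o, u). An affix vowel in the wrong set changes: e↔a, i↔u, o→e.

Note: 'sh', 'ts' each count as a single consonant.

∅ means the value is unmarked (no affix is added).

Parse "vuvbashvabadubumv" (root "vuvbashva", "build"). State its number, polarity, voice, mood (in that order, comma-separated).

plural, negative, reflexive, optative

Segment: vuvbashva-be-dib-um-v.
number: -be → plural.
polarity: -dib → negative.
voice: -um → reflexive.
mood: -v → optative.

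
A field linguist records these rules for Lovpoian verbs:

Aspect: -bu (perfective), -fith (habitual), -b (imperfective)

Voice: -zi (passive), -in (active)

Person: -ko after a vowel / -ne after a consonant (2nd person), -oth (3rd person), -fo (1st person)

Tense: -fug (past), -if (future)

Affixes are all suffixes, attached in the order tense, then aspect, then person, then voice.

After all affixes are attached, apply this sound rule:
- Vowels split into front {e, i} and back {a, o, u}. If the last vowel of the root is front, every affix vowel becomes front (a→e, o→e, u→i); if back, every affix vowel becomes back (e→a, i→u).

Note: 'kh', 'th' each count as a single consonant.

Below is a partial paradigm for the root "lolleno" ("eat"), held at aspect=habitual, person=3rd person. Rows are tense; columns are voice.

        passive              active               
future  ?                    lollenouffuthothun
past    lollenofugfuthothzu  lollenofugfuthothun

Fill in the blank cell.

Attach tense future -if → lollenoif.
Attach aspect habitual -fith → lollenoiffith.
Attach person 3rd person -oth → lollenoiffithoth.
Attach voice passive -zi → lollenoiffithothzi.
Apply vowel harmony: lollenoiffithothzi → lollenouffuthothzu.

lollenouffuthothzu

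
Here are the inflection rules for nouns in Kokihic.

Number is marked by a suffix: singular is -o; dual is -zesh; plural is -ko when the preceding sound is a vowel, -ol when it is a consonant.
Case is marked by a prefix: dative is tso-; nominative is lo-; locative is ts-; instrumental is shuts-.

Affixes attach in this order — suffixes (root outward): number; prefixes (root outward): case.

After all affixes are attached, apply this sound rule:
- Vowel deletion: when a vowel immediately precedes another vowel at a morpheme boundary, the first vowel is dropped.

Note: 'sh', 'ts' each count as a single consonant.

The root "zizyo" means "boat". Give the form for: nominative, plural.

lozizyoko

Attach number plural -ko (after vowel 'o') → zizyoko.
Attach case nominative lo- → lozizyoko.
Vowel deletion: no change.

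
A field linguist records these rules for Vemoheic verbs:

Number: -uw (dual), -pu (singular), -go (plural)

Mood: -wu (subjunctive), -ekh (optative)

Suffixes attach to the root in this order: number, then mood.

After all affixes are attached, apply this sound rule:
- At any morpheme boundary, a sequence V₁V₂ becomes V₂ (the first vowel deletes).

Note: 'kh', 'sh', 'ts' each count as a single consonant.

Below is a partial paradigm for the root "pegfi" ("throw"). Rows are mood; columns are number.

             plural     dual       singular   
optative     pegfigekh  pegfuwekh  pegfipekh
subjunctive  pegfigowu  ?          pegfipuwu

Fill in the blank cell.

pegfuwwu

Attach number dual -uw → pegfiuw.
Attach mood subjunctive -wu → pegfiuwwu.
Apply vowel deletion: pegfiuwwu → pegfuwwu.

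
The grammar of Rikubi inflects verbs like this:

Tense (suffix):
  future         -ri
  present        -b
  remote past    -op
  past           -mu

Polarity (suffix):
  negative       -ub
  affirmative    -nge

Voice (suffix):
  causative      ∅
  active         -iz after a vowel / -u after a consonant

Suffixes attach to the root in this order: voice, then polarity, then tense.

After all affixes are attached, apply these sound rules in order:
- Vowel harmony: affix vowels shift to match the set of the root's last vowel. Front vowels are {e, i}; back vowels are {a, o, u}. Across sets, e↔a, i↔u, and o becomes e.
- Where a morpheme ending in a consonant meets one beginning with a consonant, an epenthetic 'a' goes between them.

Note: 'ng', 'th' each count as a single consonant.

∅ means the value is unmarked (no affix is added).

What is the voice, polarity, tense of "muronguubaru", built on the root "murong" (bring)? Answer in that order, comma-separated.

Segment: murong-u-ub-ri.
voice: -iz/u → active.
polarity: -ub → negative.
tense: -ri → future.

active, negative, future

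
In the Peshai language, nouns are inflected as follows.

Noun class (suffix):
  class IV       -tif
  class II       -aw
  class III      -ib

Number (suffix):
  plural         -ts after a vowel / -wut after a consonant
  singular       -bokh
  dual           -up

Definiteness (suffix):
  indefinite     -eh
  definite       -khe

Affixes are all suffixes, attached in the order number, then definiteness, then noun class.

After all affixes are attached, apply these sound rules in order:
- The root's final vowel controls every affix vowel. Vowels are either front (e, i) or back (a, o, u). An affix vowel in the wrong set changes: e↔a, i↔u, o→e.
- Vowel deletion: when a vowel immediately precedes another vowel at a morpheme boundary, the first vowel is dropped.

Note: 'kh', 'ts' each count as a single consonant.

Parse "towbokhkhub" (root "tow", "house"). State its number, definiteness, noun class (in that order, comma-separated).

Segment: tow-bokh-khe-ib.
number: -bokh → singular.
definiteness: -khe → definite.
noun class: -ib → class III.

singular, definite, class III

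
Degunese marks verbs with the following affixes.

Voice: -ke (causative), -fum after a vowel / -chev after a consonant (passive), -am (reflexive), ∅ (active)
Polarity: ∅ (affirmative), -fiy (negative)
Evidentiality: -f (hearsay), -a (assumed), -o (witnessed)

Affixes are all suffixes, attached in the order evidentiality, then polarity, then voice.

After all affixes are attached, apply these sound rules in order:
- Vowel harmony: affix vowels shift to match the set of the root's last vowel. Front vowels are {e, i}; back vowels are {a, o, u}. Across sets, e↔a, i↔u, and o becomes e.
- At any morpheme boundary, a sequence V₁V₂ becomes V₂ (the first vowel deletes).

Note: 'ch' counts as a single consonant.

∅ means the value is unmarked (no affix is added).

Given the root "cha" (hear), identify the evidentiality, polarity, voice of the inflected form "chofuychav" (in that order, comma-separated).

witnessed, negative, passive

Segment: cha-o-fiy-chev.
evidentiality: -o → witnessed.
polarity: -fiy → negative.
voice: -fum/chev → passive.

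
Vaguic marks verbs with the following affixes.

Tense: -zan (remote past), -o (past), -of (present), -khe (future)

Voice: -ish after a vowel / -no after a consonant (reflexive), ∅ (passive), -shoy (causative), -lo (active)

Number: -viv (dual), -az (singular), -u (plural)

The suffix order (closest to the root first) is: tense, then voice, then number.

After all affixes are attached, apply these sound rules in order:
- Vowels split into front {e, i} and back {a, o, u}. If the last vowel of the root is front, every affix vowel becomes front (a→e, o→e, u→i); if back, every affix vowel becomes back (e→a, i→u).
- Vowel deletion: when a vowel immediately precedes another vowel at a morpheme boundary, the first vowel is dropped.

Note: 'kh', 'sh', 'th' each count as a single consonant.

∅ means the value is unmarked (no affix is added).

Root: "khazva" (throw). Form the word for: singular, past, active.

Attach tense past -o → khazvao.
Attach voice active -lo → khazvaolo.
Attach number singular -az → khazvaoloaz.
Vowel harmony: no change.
Apply vowel deletion: khazvaoloaz → khazvolaz.

khazvolaz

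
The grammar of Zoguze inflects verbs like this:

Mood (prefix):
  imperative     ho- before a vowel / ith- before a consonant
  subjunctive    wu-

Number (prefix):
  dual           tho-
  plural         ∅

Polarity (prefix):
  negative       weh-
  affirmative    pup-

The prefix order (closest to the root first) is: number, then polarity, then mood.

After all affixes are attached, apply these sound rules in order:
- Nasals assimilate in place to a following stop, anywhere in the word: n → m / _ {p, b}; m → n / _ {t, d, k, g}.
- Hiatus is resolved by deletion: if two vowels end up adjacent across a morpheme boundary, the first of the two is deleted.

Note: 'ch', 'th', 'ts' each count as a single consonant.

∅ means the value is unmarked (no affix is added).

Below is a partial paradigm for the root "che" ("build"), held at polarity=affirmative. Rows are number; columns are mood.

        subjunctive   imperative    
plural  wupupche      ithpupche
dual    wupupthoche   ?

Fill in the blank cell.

Attach number dual tho- → thoche.
Attach polarity affirmative pup- → pupthoche.
Attach mood imperative ith- (before consonant 'p') → ithpupthoche.
Nasal assimilation: no change.
Vowel deletion: no change.

ithpupthoche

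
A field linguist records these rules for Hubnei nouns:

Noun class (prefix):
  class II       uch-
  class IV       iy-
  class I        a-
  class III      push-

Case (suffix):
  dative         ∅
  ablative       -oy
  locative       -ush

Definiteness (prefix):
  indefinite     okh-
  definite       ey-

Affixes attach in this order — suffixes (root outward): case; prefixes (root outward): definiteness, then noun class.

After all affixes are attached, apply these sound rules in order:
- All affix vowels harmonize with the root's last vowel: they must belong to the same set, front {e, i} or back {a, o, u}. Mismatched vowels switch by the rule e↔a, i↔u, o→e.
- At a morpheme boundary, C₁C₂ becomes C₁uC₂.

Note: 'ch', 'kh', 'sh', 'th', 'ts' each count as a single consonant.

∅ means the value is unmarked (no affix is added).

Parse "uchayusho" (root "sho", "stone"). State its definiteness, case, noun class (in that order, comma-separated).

Segment: uch-ey-sho.
definiteness: ey- → definite.
case: ∅ → dative.
noun class: uch- → class II.

definite, dative, class II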